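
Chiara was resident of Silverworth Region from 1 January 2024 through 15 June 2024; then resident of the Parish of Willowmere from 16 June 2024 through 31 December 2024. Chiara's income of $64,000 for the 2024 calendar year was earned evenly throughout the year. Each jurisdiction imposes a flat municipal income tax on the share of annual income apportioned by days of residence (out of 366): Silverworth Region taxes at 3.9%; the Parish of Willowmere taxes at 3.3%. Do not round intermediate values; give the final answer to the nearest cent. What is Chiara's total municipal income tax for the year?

Silverworth Region, 1 January – 15 June 2024: 167 days → $64,000 × 3.9% × 167/366 = $1,138.8852
The Parish of Willowmere, 16 June – 31 December 2024: 199 days → $64,000 × 3.3% × 199/366 = $1,148.3279
Total = $2,287.2131

$2,287.21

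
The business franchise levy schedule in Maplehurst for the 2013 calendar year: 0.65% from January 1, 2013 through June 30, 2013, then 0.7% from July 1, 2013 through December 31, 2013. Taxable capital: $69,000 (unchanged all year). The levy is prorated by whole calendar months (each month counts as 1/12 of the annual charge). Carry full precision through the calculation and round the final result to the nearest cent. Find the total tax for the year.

$465.75

January 1 – June 30, 2013: 6 months at 0.65% → $69,000 × 0.65% × 6/12 = $224.2500
July 1 – December 31, 2013: 6 months at 0.7% → $69,000 × 0.7% × 6/12 = $241.5000
Total = $465.7500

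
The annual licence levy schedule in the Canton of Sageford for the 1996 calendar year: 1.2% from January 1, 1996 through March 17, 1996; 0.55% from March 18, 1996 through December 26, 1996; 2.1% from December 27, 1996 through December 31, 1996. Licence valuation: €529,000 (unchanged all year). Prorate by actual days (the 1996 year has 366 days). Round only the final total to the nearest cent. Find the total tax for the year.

January 1 – March 17, 1996: 77 days at 1.2% → €529,000 × 1.2% × 77/366 = €1,335.5082
March 18 – December 26, 1996: 284 days at 0.55% → €529,000 × 0.55% × 284/366 = €2,257.6448
December 27 – December 31, 1996: 5 days at 2.1% → €529,000 × 2.1% × 5/366 = €151.7623
Total = €3,744.9153

€3,744.92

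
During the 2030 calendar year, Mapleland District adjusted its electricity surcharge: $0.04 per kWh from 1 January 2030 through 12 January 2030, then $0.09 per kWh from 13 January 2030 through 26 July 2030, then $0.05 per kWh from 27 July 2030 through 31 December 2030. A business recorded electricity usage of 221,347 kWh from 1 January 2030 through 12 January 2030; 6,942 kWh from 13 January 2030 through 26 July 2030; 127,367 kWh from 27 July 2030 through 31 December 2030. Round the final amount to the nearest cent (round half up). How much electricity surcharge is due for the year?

$15,847.01

1 January – 12 January 2030: 221,347 kWh at $0.04/kWh → $8,853.88
13 January – 26 July 2030: 6,942 kWh at $0.09/kWh → $624.78
27 July – 31 December 2030: 127,367 kWh at $0.05/kWh → $6,368.35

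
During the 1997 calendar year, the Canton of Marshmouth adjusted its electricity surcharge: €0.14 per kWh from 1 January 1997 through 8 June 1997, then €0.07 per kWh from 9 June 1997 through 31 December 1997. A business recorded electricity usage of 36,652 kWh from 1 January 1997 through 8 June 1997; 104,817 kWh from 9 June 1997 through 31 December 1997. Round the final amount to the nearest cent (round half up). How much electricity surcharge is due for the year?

€12,468.47

1 January – 8 June 1997: 36,652 kWh at €0.14/kWh → €5,131.28
9 June – 31 December 1997: 104,817 kWh at €0.07/kWh → €7,337.19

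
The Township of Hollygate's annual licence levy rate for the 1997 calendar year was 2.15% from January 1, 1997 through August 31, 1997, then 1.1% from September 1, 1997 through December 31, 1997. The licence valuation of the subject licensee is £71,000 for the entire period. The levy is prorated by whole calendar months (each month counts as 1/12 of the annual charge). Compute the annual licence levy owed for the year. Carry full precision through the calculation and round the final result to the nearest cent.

£1,278.00

January 1 – August 31, 1997: 8 months at 2.15% → £71,000 × 2.15% × 8/12 = £1,017.6667
September 1 – December 31, 1997: 4 months at 1.1% → £71,000 × 1.1% × 4/12 = £260.3333
Total = £1,278.0000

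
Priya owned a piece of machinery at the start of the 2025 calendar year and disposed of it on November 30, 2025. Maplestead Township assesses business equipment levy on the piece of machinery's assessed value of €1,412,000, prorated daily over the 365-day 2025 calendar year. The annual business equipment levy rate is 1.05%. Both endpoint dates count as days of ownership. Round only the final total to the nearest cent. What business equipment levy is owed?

Days held (January 1 – November 30, 2025): 334 out of 365
Tax = €1,412,000 × 1.05% × 334/365 = €13,566.8055

€13,566.81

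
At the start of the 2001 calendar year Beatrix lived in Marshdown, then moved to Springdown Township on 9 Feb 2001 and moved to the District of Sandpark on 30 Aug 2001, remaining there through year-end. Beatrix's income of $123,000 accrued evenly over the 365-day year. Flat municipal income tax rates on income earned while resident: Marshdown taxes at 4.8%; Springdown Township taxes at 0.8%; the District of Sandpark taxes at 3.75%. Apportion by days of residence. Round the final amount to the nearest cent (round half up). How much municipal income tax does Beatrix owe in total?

$2,742.39

Marshdown, 1 Jan – 8 Feb 2001: 39 days → $123,000 × 4.8% × 39/365 = $630.8384
Springdown Township, 9 Feb – 29 Aug 2001: 202 days → $123,000 × 0.8% × 202/365 = $544.5699
The District of Sandpark, 30 Aug – 31 Dec 2001: 124 days → $123,000 × 3.75% × 124/365 = $1,566.9863
Total = $2,742.3945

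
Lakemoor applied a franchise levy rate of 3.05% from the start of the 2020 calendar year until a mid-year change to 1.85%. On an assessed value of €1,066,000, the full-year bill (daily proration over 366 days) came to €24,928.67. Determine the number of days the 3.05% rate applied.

149 days

Let d = days at the first rate; then 366 − d days at the second rate.
€1,066,000 × [3.05%·d + 1.85%·(366−d)] / 366 = €24,928.67
Solving gives d = 149, so the new rate took effect on 29 May 2020.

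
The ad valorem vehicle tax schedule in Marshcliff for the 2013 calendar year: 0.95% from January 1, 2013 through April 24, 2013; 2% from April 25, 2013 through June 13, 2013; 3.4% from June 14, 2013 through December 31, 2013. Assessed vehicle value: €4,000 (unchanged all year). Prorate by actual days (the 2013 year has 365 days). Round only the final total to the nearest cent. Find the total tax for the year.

January 1 – April 24, 2013: 114 days at 0.95% → €4,000 × 0.95% × 114/365 = €11.8685
April 25 – June 13, 2013: 50 days at 2% → €4,000 × 2% × 50/365 = €10.9589
June 14 – December 31, 2013: 201 days at 3.4% → €4,000 × 3.4% × 201/365 = €74.8932
Total = €97.7205

€97.72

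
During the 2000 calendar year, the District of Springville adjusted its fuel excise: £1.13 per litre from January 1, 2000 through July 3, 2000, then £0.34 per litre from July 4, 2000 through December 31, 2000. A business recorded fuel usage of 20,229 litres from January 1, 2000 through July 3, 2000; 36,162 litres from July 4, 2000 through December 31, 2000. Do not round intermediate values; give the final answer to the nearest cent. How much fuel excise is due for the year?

£35,153.85

January 1 – July 3, 2000: 20,229 litres at £1.13/litre → £22,858.77
July 4 – December 31, 2000: 36,162 litres at £0.34/litre → £12,295.08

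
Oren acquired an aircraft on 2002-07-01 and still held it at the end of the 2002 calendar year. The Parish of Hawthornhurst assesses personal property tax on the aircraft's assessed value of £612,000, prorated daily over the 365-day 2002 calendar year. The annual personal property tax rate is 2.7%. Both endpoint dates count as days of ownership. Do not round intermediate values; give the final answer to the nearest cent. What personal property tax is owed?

Days held (2002-07-01 to 2002-12-31): 184 out of 365
Tax = £612,000 × 2.7% × 184/365 = £8,329.9068

£8,329.91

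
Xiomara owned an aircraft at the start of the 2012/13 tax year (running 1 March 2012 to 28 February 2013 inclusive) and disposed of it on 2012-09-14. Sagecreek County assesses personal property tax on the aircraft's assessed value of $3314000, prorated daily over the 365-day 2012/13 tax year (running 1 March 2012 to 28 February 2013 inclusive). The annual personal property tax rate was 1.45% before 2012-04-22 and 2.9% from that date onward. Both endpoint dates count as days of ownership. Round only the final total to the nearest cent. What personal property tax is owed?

2012-03-01 to 2012-04-21: 52 days at 1.45% → $3314000 × 1.45% × 52/365 = $6845.9068
2012-04-22 to 2012-09-14: 146 days at 2.9% → $3314000 × 2.9% × 146/365 = $38442.4000
Total = $45288.3068

$45288.31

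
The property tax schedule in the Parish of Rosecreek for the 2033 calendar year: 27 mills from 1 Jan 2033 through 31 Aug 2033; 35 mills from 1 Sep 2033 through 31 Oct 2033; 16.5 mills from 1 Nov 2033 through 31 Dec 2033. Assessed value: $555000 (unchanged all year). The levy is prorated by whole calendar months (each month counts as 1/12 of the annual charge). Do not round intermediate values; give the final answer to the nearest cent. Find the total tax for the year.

1 Jan – 31 Aug 2033: 8 months at 27 mills → $555000 × 2.7% × 8/12 = $9990.0000
1 Sep – 31 Oct 2033: 2 months at 35 mills → $555000 × 3.5% × 2/12 = $3237.5000
1 Nov – 31 Dec 2033: 2 months at 16.5 mills → $555000 × 1.65% × 2/12 = $1526.2500
Total = $14753.7500

$14753.75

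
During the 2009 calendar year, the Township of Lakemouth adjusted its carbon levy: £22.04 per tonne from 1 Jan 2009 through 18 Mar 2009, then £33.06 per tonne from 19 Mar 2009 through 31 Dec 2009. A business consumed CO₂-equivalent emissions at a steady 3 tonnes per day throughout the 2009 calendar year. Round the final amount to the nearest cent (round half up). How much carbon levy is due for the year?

1 Jan – 18 Mar 2009: 77 days × 3 tonnes/day = 231 tonnes at £22.04/tonne → £5091.24
19 Mar – 31 Dec 2009: 288 days × 3 tonnes/day = 864 tonnes at £33.06/tonne → £28563.84

£33655.08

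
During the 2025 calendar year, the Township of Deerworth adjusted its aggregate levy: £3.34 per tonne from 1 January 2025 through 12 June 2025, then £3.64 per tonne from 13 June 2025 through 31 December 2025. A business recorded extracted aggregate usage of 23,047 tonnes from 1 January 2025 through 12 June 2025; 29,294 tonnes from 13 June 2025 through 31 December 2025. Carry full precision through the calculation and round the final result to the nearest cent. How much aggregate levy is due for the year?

1 January – 12 June 2025: 23,047 tonnes at £3.34/tonne → £76,976.98
13 June – 31 December 2025: 29,294 tonnes at £3.64/tonne → £106,630.16

£183,607.14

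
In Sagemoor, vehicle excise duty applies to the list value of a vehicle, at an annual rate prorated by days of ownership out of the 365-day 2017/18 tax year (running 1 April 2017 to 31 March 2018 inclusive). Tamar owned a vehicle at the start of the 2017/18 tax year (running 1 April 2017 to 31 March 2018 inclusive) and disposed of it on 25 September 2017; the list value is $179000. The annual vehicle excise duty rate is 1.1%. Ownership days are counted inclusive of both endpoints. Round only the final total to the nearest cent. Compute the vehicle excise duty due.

Days held (1 April – 25 September 2017): 178 out of 365
Tax = $179000 × 1.1% × 178/365 = $960.2247

$960.22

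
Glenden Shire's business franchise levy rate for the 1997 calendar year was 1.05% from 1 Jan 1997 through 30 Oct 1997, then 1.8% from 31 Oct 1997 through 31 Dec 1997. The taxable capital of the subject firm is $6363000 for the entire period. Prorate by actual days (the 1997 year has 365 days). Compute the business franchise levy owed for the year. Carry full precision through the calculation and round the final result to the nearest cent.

$74917.79

1 Jan – 30 Oct 1997: 303 days at 1.05% → $6363000 × 1.05% × 303/365 = $55462.6973
31 Oct – 31 Dec 1997: 62 days at 1.8% → $6363000 × 1.8% × 62/365 = $19455.0904
Total = $74917.7877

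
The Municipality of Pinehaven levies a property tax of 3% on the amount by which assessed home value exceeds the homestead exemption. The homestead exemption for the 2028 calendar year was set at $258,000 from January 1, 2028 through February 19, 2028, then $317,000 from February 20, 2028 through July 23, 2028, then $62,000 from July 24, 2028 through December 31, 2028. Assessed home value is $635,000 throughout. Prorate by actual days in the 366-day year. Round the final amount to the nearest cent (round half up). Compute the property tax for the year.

January 1 – February 19, 2028: 50 days, exemption $258,000 → ($635,000 − $258,000) × 3% × 50/366 = $1,545.0820
February 20 – July 23, 2028: 155 days, exemption $317,000 → ($635,000 − $317,000) × 3% × 155/366 = $4,040.1639
July 24 – December 31, 2028: 161 days, exemption $62,000 → ($635,000 − $62,000) × 3% × 161/366 = $7,561.7213
Total = $13,146.9672

$13,146.97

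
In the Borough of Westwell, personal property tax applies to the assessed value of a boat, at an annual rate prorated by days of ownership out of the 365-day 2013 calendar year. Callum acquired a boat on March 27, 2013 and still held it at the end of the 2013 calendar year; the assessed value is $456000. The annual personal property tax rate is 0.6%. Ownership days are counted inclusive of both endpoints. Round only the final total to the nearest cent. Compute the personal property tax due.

Days held (March 27 – December 31, 2013): 280 out of 365
Tax = $456000 × 0.6% × 280/365 = $2098.8493

$2098.85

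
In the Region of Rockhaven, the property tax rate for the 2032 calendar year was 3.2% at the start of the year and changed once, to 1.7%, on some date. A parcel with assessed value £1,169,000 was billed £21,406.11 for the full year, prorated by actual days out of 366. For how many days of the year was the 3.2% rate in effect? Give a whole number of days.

32 days

Let d = days at the first rate; then 366 − d days at the second rate.
£1,169,000 × [3.2%·d + 1.7%·(366−d)] / 366 = £21,406.11
Solving gives d = 32, so the new rate took effect on February 2, 2032.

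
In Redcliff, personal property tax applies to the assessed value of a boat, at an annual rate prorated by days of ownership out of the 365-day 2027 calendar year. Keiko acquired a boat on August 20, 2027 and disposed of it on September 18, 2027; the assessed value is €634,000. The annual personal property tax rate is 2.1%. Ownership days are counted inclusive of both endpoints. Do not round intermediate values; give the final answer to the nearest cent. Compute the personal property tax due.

Days held (August 20 – September 18, 2027): 30 out of 365
Tax = €634,000 × 2.1% × 30/365 = €1,094.3014

€1,094.30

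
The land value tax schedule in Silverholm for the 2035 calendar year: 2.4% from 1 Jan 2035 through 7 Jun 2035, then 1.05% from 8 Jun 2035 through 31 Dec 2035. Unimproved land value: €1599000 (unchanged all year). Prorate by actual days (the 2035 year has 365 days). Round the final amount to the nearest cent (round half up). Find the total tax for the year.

1 Jan – 7 Jun 2035: 158 days at 2.4% → €1599000 × 2.4% × 158/365 = €16612.0767
8 Jun – 31 Dec 2035: 207 days at 1.05% → €1599000 × 1.05% × 207/365 = €9521.7164
Total = €26133.7932

€26133.79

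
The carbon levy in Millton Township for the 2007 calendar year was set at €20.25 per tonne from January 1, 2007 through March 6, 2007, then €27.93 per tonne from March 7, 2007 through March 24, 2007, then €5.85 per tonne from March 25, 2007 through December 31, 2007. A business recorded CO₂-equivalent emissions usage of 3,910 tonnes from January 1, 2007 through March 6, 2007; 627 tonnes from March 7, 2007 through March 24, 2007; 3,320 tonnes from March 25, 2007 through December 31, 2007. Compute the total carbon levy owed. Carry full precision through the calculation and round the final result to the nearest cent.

January 1 – March 6, 2007: 3,910 tonnes at €20.25/tonne → €79,177.50
March 7 – March 24, 2007: 627 tonnes at €27.93/tonne → €17,512.11
March 25 – December 31, 2007: 3,320 tonnes at €5.85/tonne → €19,422.00

€116,111.61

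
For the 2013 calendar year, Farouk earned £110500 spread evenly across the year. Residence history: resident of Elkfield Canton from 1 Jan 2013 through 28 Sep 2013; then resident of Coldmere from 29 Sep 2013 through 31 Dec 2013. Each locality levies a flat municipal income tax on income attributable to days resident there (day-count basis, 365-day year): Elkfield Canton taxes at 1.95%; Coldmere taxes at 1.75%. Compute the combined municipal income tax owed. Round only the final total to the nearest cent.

Elkfield Canton, 1 Jan – 28 Sep 2013: 271 days → £110500 × 1.95% × 271/365 = £1599.8281
Coldmere, 29 Sep – 31 Dec 2013: 94 days → £110500 × 1.75% × 94/365 = £498.0068
Total = £2097.8349

£2097.83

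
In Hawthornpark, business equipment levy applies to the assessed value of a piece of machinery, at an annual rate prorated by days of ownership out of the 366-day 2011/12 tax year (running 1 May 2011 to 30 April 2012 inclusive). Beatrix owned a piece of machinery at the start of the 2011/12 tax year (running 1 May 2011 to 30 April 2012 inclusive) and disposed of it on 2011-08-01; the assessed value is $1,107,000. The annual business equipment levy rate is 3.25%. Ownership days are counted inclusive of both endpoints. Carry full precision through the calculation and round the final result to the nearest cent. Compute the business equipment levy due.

Days held (2011-05-01 to 2011-08-01): 93 out of 366
Tax = $1,107,000 × 3.25% × 93/366 = $9,141.8238

$9,141.82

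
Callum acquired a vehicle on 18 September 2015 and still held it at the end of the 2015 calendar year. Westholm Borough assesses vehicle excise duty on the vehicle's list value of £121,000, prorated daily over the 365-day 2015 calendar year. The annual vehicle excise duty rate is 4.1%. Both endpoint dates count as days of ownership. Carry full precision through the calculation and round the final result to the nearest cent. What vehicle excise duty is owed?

£1,427.14

Days held (18 September – 31 December 2015): 105 out of 365
Tax = £121,000 × 4.1% × 105/365 = £1,427.1370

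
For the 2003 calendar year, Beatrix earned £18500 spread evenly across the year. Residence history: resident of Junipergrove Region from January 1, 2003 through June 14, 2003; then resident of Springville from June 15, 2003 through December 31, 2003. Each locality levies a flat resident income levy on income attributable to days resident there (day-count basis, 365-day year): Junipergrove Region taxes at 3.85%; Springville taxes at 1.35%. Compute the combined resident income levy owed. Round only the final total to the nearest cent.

£458.83

Junipergrove Region, January 1 – June 14, 2003: 165 days → £18500 × 3.85% × 165/365 = £321.9760
Springville, June 15 – December 31, 2003: 200 days → £18500 × 1.35% × 200/365 = £136.8493
Total = £458.8253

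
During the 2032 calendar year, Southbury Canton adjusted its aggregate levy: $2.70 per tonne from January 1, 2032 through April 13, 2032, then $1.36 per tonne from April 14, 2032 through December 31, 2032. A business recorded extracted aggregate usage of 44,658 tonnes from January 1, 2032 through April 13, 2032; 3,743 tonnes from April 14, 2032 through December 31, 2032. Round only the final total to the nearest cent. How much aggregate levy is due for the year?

$125,667.08

January 1 – April 13, 2032: 44,658 tonnes at $2.70/tonne → $120,576.60
April 14 – December 31, 2032: 3,743 tonnes at $1.36/tonne → $5,090.48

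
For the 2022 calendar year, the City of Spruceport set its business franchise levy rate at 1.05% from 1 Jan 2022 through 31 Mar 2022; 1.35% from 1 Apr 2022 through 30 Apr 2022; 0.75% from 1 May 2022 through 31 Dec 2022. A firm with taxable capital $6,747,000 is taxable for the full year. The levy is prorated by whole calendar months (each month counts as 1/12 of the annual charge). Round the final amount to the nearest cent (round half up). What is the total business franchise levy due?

1 Jan – 31 Mar 2022: 3 months at 1.05% → $6,747,000 × 1.05% × 3/12 = $17,710.8750
1 Apr – 30 Apr 2022: 1 month at 1.35% → $6,747,000 × 1.35% × 1/12 = $7,590.3750
1 May – 31 Dec 2022: 8 months at 0.75% → $6,747,000 × 0.75% × 8/12 = $33,735.0000
Total = $59,036.2500

$59,036.25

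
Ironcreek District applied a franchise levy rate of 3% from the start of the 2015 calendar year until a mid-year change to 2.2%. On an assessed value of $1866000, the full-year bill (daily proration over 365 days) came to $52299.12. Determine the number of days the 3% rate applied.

275 days

Let d = days at the first rate; then 365 − d days at the second rate.
$1866000 × [3%·d + 2.2%·(365−d)] / 365 = $52299.12
Solving gives d = 275, so the new rate took effect on 3 Oct 2015.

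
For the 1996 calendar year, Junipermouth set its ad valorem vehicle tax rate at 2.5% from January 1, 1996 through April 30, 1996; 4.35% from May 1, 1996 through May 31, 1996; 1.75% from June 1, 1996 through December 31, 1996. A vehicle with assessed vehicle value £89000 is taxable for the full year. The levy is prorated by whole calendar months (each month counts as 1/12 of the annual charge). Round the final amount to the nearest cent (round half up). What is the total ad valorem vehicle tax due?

£1972.83

January 1 – April 30, 1996: 4 months at 2.5% → £89000 × 2.5% × 4/12 = £741.6667
May 1 – May 31, 1996: 1 month at 4.35% → £89000 × 4.35% × 1/12 = £322.6250
June 1 – December 31, 1996: 7 months at 1.75% → £89000 × 1.75% × 7/12 = £908.5417
Total = £1972.8333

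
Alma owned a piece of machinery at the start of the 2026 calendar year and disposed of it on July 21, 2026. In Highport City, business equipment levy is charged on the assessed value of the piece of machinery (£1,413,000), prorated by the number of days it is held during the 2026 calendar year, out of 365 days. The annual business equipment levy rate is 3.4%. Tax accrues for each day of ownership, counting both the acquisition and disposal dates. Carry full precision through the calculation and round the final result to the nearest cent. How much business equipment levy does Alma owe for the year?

Days held (January 1 – July 21, 2026): 202 out of 365
Tax = £1,413,000 × 3.4% × 202/365 = £26,587.6274

£26,587.63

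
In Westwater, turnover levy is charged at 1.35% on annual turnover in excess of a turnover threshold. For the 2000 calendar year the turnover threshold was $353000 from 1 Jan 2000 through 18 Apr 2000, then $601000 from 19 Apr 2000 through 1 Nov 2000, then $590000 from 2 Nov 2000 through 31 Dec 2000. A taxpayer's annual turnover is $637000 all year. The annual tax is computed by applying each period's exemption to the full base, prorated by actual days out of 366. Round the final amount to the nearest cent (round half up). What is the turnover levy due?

$1507.43

1 Jan – 18 Apr 2000: 109 days, exemption $353000 → ($637000 − $353000) × 1.35% × 109/366 = $1141.8197
19 Apr – 1 Nov 2000: 197 days, exemption $601000 → ($637000 − $601000) × 1.35% × 197/366 = $261.5902
2 Nov – 31 Dec 2000: 60 days, exemption $590000 → ($637000 − $590000) × 1.35% × 60/366 = $104.0164
Total = $1507.4262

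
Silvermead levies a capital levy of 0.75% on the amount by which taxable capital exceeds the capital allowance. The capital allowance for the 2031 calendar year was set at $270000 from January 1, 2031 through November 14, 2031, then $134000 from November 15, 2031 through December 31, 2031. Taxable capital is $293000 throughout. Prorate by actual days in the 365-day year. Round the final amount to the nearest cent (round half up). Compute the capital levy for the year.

$303.84

January 1 – November 14, 2031: 318 days, exemption $270000 → ($293000 − $270000) × 0.75% × 318/365 = $150.2877
November 15 – December 31, 2031: 47 days, exemption $134000 → ($293000 − $134000) × 0.75% × 47/365 = $153.5548
Total = $303.8425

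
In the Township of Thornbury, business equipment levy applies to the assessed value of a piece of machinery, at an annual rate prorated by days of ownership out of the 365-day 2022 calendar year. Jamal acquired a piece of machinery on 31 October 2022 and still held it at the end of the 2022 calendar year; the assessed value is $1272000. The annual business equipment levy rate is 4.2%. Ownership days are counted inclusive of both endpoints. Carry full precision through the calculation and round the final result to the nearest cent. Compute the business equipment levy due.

$9074.76

Days held (31 October – 31 December 2022): 62 out of 365
Tax = $1272000 × 4.2% × 62/365 = $9074.7616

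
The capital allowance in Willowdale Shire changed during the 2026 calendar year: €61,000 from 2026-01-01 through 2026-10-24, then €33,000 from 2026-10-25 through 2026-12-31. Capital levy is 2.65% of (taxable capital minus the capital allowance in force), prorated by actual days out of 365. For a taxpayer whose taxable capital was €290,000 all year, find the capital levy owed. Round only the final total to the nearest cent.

€6,206.74

2026-01-01 to 2026-10-24: 297 days, exemption €61,000 → (€290,000 − €61,000) × 2.65% × 297/365 = €4,937.9301
2026-10-25 to 2026-12-31: 68 days, exemption €33,000 → (€290,000 − €33,000) × 2.65% × 68/365 = €1,268.8055
Total = €6,206.7356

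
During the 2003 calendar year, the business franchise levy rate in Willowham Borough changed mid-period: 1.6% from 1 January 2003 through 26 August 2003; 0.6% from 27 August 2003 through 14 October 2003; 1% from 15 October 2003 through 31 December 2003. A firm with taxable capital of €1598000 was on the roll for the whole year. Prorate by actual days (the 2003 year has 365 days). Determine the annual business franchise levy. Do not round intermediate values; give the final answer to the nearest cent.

1 January – 26 August 2003: 238 days at 1.6% → €1598000 × 1.6% × 238/365 = €16671.7370
27 August – 14 October 2003: 49 days at 0.6% → €1598000 × 0.6% × 49/365 = €1287.1562
15 October – 31 December 2003: 78 days at 1% → €1598000 × 1% × 78/365 = €3414.9041
Total = €21373.7973

€21373.80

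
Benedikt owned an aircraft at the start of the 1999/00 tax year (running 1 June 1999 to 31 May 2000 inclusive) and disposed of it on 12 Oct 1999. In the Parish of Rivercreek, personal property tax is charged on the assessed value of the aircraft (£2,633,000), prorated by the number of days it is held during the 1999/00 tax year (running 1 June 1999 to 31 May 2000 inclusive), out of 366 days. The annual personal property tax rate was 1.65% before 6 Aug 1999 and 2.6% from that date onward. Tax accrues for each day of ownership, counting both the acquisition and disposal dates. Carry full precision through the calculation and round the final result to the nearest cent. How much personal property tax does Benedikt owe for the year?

1 Jun – 5 Aug 1999: 66 days at 1.65% → £2,633,000 × 1.65% × 66/366 = £7,834.2541
6 Aug – 12 Oct 1999: 68 days at 2.6% → £2,633,000 × 2.6% × 68/366 = £12,718.9727
Total = £20,553.2268

£20,553.23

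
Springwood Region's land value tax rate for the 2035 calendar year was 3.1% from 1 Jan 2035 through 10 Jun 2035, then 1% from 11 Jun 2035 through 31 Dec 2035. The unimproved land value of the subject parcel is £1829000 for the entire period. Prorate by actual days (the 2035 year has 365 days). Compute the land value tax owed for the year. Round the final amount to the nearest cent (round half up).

£35232.05

1 Jan – 10 Jun 2035: 161 days at 3.1% → £1829000 × 3.1% × 161/365 = £25009.6959
11 Jun – 31 Dec 2035: 204 days at 1% → £1829000 × 1% × 204/365 = £10222.3562
Total = £35232.0521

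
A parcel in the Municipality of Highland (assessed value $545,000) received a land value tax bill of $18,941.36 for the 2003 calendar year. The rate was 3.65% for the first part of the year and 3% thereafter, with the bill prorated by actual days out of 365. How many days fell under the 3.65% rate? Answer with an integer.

267 days

Let d = days at the first rate; then 365 − d days at the second rate.
$545,000 × [3.65%·d + 3%·(365−d)] / 365 = $18,941.36
Solving gives d = 267, so the new rate took effect on 25 Sep 2003.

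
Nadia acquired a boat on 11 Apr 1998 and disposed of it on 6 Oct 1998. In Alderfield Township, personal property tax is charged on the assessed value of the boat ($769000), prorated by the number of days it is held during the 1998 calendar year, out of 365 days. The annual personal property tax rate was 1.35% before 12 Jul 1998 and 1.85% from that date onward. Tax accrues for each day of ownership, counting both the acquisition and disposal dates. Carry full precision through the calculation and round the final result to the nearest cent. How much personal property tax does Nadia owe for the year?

11 Apr – 11 Jul 1998: 92 days at 1.35% → $769000 × 1.35% × 92/365 = $2616.7068
12 Jul – 6 Oct 1998: 87 days at 1.85% → $769000 × 1.85% × 87/365 = $3390.9740
Total = $6007.6808

$6007.68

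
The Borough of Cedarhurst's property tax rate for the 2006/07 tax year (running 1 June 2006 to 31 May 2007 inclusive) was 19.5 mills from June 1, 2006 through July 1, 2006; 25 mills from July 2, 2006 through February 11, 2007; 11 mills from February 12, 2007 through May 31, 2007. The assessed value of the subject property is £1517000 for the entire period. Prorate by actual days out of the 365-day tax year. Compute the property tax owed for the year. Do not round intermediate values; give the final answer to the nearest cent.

June 1 – July 1, 2006: 31 days at 19.5 mills → £1517000 × 1.95% × 31/365 = £2512.4014
July 2, 2006 – February 11, 2007: 225 days at 25 mills → £1517000 × 2.5% × 225/365 = £23378.4247
February 12 – May 31, 2007: 109 days at 11 mills → £1517000 × 1.1% × 109/365 = £4983.2411
Total = £30874.0671

£30874.07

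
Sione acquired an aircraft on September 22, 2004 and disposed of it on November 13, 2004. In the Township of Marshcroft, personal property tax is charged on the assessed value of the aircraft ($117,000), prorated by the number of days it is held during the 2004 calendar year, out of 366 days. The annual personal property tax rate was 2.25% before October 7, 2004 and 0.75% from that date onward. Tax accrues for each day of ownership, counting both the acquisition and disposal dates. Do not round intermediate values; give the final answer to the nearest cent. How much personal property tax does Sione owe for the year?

September 22 – October 6, 2004: 15 days at 2.25% → $117,000 × 2.25% × 15/366 = $107.8893
October 7 – November 13, 2004: 38 days at 0.75% → $117,000 × 0.75% × 38/366 = $91.1066
Total = $198.9959

$199.00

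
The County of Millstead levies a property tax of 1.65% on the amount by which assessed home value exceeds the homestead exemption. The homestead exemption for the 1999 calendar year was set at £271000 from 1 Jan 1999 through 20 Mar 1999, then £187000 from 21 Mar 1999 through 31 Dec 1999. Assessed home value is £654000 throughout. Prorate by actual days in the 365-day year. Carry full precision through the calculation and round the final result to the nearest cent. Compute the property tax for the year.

1 Jan – 20 Mar 1999: 79 days, exemption £271000 → (£654000 − £271000) × 1.65% × 79/365 = £1367.7822
21 Mar – 31 Dec 1999: 286 days, exemption £187000 → (£654000 − £187000) × 1.65% × 286/365 = £6037.7342
Total = £7405.5164

£7405.52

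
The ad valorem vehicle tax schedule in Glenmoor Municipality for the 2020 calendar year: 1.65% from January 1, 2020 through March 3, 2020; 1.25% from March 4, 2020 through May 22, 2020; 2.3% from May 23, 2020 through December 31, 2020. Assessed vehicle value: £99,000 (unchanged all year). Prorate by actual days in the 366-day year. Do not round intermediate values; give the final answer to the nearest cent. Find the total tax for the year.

January 1 – March 3, 2020: 63 days at 1.65% → £99,000 × 1.65% × 63/366 = £281.1762
March 4 – May 22, 2020: 80 days at 1.25% → £99,000 × 1.25% × 80/366 = £270.4918
May 23 – December 31, 2020: 223 days at 2.3% → £99,000 × 2.3% × 223/366 = £1,387.3525
Total = £1,939.0205

£1,939.02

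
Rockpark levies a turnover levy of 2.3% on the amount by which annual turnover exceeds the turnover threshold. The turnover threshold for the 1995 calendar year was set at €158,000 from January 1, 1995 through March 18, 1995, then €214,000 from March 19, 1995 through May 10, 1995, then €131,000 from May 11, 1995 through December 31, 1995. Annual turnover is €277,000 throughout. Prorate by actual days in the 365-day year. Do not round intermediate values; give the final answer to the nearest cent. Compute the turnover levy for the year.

January 1 – March 18, 1995: 77 days, exemption €158,000 → (€277,000 − €158,000) × 2.3% × 77/365 = €577.3945
March 19 – May 10, 1995: 53 days, exemption €214,000 → (€277,000 − €214,000) × 2.3% × 53/365 = €210.4027
May 11 – December 31, 1995: 235 days, exemption €131,000 → (€277,000 − €131,000) × 2.3% × 235/365 = €2,162.0000
Total = €2,949.7973

€2,949.80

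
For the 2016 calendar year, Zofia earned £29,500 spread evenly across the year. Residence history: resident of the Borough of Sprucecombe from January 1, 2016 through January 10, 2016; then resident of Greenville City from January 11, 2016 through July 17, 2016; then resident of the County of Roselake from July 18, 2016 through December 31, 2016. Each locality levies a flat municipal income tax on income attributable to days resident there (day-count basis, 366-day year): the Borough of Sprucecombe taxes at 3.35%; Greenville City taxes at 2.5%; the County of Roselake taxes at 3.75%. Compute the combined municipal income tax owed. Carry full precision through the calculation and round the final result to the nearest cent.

£912.61

The Borough of Sprucecombe, January 1 – January 10, 2016: 10 days → £29,500 × 3.35% × 10/366 = £27.0014
Greenville City, January 11 – July 17, 2016: 189 days → £29,500 × 2.5% × 189/366 = £380.8402
The County of Roselake, July 18 – December 31, 2016: 167 days → £29,500 × 3.75% × 167/366 = £504.7643
Total = £912.6059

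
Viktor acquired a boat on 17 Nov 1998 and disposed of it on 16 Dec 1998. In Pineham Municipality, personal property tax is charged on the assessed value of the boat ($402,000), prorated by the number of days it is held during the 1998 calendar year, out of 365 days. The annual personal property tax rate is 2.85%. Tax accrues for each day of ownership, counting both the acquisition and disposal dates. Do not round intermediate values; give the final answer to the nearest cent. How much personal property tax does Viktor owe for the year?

$941.67

Days held (17 Nov – 16 Dec 1998): 30 out of 365
Tax = $402,000 × 2.85% × 30/365 = $941.6712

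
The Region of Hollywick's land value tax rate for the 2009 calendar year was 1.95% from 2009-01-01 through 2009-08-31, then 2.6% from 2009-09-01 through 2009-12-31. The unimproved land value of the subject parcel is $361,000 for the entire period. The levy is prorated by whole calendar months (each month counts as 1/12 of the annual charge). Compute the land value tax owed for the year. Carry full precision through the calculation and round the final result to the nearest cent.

2009-01-01 to 2009-08-31: 8 months at 1.95% → $361,000 × 1.95% × 8/12 = $4,693.0000
2009-09-01 to 2009-12-31: 4 months at 2.6% → $361,000 × 2.6% × 4/12 = $3,128.6667
Total = $7,821.6667

$7,821.67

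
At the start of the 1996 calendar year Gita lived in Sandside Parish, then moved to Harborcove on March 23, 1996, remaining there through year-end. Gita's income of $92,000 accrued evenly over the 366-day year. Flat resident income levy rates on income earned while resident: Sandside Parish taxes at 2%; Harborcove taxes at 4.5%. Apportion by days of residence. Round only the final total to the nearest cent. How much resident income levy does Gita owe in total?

$3,624.70

Sandside Parish, January 1 – March 22, 1996: 82 days → $92,000 × 2% × 82/366 = $412.2404
Harborcove, March 23 – December 31, 1996: 284 days → $92,000 × 4.5% × 284/366 = $3,212.4590
Total = $3,624.6995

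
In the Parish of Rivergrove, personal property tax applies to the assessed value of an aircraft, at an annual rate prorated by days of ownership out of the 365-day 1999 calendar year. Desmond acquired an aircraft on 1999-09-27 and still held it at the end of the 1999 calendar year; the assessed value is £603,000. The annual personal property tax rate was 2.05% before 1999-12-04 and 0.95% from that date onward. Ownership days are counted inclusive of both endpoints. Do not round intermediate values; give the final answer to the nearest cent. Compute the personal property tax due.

£2,742.41

1999-09-27 to 1999-12-03: 68 days at 2.05% → £603,000 × 2.05% × 68/365 = £2,302.9644
1999-12-04 to 1999-12-31: 28 days at 0.95% → £603,000 × 0.95% × 28/365 = £439.4466
Total = £2,742.4110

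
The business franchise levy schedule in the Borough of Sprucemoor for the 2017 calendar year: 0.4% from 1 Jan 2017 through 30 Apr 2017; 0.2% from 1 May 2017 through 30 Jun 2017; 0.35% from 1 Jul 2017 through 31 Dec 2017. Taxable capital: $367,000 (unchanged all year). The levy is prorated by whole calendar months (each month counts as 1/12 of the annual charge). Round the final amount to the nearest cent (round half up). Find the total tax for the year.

$1,253.92

1 Jan – 30 Apr 2017: 4 months at 0.4% → $367,000 × 0.4% × 4/12 = $489.3333
1 May – 30 Jun 2017: 2 months at 0.2% → $367,000 × 0.2% × 2/12 = $122.3333
1 Jul – 31 Dec 2017: 6 months at 0.35% → $367,000 × 0.35% × 6/12 = $642.2500
Total = $1,253.9167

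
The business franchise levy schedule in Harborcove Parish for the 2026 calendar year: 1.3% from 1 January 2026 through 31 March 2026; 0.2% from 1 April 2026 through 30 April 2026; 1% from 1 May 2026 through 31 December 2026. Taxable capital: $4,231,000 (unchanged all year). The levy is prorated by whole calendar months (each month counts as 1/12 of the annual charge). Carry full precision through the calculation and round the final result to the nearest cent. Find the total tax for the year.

1 January – 31 March 2026: 3 months at 1.3% → $4,231,000 × 1.3% × 3/12 = $13,750.7500
1 April – 30 April 2026: 1 month at 0.2% → $4,231,000 × 0.2% × 1/12 = $705.1667
1 May – 31 December 2026: 8 months at 1% → $4,231,000 × 1% × 8/12 = $28,206.6667
Total = $42,662.5833

$42,662.58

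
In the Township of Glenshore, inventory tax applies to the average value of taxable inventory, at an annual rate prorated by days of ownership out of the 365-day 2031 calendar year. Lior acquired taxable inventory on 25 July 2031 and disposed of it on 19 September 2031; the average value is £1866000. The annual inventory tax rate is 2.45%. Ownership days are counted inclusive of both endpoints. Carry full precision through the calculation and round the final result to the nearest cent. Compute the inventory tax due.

£7139.37

Days held (25 July – 19 September 2031): 57 out of 365
Tax = £1866000 × 2.45% × 57/365 = £7139.3671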